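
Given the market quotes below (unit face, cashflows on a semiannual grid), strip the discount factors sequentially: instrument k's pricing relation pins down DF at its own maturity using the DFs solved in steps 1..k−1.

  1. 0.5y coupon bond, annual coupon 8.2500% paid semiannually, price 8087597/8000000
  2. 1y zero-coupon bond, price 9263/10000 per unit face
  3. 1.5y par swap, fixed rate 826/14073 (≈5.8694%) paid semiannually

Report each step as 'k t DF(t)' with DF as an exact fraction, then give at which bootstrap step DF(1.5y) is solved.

step 1 [0.5y] bond c/2=33/800: DF=(8087597/8000000 − 33/800·(0))/(1+33/800) = 9709/10000 ≈ 0.970900
step 2 [1y] zero: DF = P = 9263/10000 ≈ 0.926300
step 3 [1.5y] swap r/2=413/14073: DF=(1 − 413/14073·(0.970900+0.926300))/(1+413/14073) = 4587/5000 ≈ 0.917400

1 1/2 9709/10000
2 1 9263/10000
3 3/2 4587/5000
DF(1.5y) is solved at step 3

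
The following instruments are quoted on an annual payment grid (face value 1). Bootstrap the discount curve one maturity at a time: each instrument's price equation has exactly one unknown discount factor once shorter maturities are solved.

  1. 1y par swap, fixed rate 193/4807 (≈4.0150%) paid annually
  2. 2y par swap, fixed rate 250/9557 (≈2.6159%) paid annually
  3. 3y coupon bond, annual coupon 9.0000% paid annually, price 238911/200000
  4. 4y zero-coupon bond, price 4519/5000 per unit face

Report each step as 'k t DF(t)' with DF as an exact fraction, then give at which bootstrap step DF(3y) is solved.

step 1 [1y] swap r/1=193/4807: DF=(1 − 193/4807·(0))/(1+193/4807) = 4807/5000 ≈ 0.961400
step 2 [2y] swap r/1=250/9557: DF=(1 − 250/9557·(0.961400))/(1+250/9557) = 19/20 ≈ 0.950000
step 3 [3y] bond c/1=9/100: DF=(238911/200000 − 9/100·(0.961400+0.950000))/(1+9/100) = 9381/10000 ≈ 0.938100
step 4 [4y] zero: DF = P = 4519/5000 ≈ 0.903800

1 1 4807/5000
2 2 19/20
3 3 9381/10000
4 4 4519/5000
DF(3y) is solved at step 3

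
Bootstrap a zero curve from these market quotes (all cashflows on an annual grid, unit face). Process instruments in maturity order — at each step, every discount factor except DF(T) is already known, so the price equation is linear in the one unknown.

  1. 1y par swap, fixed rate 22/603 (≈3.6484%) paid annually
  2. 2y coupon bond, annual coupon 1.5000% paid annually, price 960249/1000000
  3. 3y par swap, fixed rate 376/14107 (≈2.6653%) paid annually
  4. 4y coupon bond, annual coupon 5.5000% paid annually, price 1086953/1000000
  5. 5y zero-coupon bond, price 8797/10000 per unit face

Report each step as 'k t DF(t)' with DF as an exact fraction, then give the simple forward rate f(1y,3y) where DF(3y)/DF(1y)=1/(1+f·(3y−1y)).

step 1 [1y] swap r/1=22/603: DF=(1 − 22/603·(0))/(1+22/603) = 603/625 ≈ 0.964800
step 2 [2y] bond c/1=3/200: DF=(960249/1000000 − 3/200·(0.964800))/(1+3/200) = 4659/5000 ≈ 0.931800
step 3 [3y] swap r/1=376/14107: DF=(1 − 376/14107·(0.964800+0.931800))/(1+376/14107) = 578/625 ≈ 0.924800
step 4 [4y] bond c/1=11/200: DF=(1086953/1000000 − 11/200·(0.964800+0.931800+0.924800))/(1+11/200) = 552/625 ≈ 0.883200
step 5 [5y] zero: DF = P = 8797/10000 ≈ 0.879700

1 1 603/625
2 2 4659/5000
3 3 578/625
4 4 552/625
5 5 8797/10000
f(1y,3y) = ((603/625)/(578/625) − 1)/(2) = 25/1156 ≈ 2.1626%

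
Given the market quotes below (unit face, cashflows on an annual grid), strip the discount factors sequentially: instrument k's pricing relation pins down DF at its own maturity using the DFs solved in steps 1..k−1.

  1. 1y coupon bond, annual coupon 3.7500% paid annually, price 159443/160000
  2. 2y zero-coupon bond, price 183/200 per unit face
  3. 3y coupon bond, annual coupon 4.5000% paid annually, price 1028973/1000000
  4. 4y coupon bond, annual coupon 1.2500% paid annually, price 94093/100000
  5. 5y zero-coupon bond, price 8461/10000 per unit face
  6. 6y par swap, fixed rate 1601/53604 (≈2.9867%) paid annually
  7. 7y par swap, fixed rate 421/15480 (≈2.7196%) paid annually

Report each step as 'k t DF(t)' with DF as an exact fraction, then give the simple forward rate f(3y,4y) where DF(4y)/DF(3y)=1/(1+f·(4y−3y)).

step 1 [1y] bond c/1=3/80: DF=(159443/160000 − 3/80·(0))/(1+3/80) = 1921/2000 ≈ 0.960500
step 2 [2y] zero: DF = P = 183/200 ≈ 0.915000
step 3 [3y] bond c/1=9/200: DF=(1028973/1000000 − 9/200·(0.960500+0.915000))/(1+9/200) = 9039/10000 ≈ 0.903900
step 4 [4y] bond c/1=1/80: DF=(94093/100000 − 1/80·(0.960500+0.915000+0.903900))/(1+1/80) = 179/200 ≈ 0.895000
step 5 [5y] zero: DF = P = 8461/10000 ≈ 0.846100
step 6 [6y] swap r/1=1601/53604: DF=(1 − 1601/53604·(0.960500+0.915000+0.903900+0.895000+0.846100))/(1+1601/53604) = 8399/10000 ≈ 0.839900
step 7 [7y] swap r/1=421/15480: DF=(1 − 421/15480·(0.960500+0.915000+0.903900+0.895000+0.846100+0.839900))/(1+421/15480) = 2079/2500 ≈ 0.831600

1 1 1921/2000
2 2 183/200
3 3 9039/10000
4 4 179/200
5 5 8461/10000
6 6 8399/10000
7 7 2079/2500
f(3y,4y) = ((9039/10000)/(179/200) − 1)/(1) = 89/8950 ≈ 0.9944%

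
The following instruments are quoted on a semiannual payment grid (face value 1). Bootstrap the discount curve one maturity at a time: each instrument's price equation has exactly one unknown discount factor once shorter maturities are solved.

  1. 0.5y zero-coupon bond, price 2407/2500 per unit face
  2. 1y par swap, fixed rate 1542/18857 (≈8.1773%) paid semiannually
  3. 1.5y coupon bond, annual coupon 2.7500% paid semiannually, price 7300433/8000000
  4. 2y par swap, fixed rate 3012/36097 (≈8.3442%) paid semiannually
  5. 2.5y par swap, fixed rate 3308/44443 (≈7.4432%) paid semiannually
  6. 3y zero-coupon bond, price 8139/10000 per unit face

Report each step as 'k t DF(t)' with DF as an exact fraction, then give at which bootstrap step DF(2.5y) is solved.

step 1 [0.5y] zero: DF = P = 2407/2500 ≈ 0.962800
step 2 [1y] swap r/2=771/18857: DF=(1 − 771/18857·(0.962800))/(1+771/18857) = 9229/10000 ≈ 0.922900
step 3 [1.5y] bond c/2=11/800: DF=(7300433/8000000 − 11/800·(0.962800+0.922900))/(1+11/800) = 4373/5000 ≈ 0.874600
step 4 [2y] swap r/2=1506/36097: DF=(1 − 1506/36097·(0.962800+0.922900+0.874600))/(1+1506/36097) = 4247/5000 ≈ 0.849400
step 5 [2.5y] swap r/2=1654/44443: DF=(1 − 1654/44443·(0.962800+0.922900+0.874600+0.849400))/(1+1654/44443) = 4173/5000 ≈ 0.834600
step 6 [3y] zero: DF = P = 8139/10000 ≈ 0.813900

1 1/2 2407/2500
2 1 9229/10000
3 3/2 4373/5000
4 2 4247/5000
5 5/2 4173/5000
6 3 8139/10000
DF(2.5y) is solved at step 5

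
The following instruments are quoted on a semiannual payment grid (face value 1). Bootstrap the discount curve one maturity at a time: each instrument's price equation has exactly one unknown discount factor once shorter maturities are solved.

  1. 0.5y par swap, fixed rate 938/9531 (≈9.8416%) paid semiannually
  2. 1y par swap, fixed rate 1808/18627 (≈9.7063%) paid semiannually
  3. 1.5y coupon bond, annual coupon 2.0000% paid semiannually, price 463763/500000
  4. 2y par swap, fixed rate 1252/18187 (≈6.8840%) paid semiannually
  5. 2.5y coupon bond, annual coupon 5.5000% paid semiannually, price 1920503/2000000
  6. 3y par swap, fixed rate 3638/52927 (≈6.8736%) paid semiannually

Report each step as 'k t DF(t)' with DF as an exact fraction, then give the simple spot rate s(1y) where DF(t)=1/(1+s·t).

step 1 [0.5y] swap r/2=469/9531: DF=(1 − 469/9531·(0))/(1+469/9531) = 9531/10000 ≈ 0.953100
step 2 [1y] swap r/2=904/18627: DF=(1 − 904/18627·(0.953100))/(1+904/18627) = 1137/1250 ≈ 0.909600
step 3 [1.5y] bond c/2=1/100: DF=(463763/500000 − 1/100·(0.953100+0.909600))/(1+1/100) = 8999/10000 ≈ 0.899900
step 4 [2y] swap r/2=626/18187: DF=(1 − 626/18187·(0.953100+0.909600+0.899900))/(1+626/18187) = 2187/2500 ≈ 0.874800
step 5 [2.5y] bond c/2=11/400: DF=(1920503/2000000 − 11/400·(0.953100+0.909600+0.899900+0.874800))/(1+11/400) = 2093/2500 ≈ 0.837200
step 6 [3y] swap r/2=1819/52927: DF=(1 − 1819/52927·(0.953100+0.909600+0.899900+0.874800+0.837200))/(1+1819/52927) = 8181/10000 ≈ 0.818100

1 1/2 9531/10000
2 1 1137/1250
3 3/2 8999/10000
4 2 2187/2500
5 5/2 2093/2500
6 3 8181/10000
s(1y) = (1/(1137/1250) − 1)/(1) = 113/1137 ≈ 9.9384%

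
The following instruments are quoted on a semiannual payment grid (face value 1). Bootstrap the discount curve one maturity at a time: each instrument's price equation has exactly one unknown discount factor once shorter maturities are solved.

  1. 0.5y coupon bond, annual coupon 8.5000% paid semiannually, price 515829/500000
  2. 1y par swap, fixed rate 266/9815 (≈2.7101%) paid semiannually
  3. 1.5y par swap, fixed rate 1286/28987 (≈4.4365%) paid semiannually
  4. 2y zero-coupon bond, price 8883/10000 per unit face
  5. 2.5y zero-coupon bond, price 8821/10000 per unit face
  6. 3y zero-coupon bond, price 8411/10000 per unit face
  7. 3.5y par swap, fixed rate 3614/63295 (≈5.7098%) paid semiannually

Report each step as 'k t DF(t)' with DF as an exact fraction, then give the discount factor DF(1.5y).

1 1/2 1237/1250
2 1 4867/5000
3 3/2 9357/10000
4 2 8883/10000
5 5/2 8821/10000
6 3 8411/10000
7 7/2 8193/10000
DF(1.5y) = 9357/10000 ≈ 0.935700

step 1 [0.5y] bond c/2=17/400: DF=(515829/500000 − 17/400·(0))/(1+17/400) = 1237/1250 ≈ 0.989600
step 2 [1y] swap r/2=133/9815: DF=(1 − 133/9815·(0.989600))/(1+133/9815) = 4867/5000 ≈ 0.973400
step 3 [1.5y] swap r/2=643/28987: DF=(1 − 643/28987·(0.989600+0.973400))/(1+643/28987) = 9357/10000 ≈ 0.935700
step 4 [2y] zero: DF = P = 8883/10000 ≈ 0.888300
step 5 [2.5y] zero: DF = P = 8821/10000 ≈ 0.882100
step 6 [3y] zero: DF = P = 8411/10000 ≈ 0.841100
step 7 [3.5y] swap r/2=1807/63295: DF=(1 − 1807/63295·(0.989600+0.973400+0.935700+0.888300+0.882100+0.841100))/(1+1807/63295) = 8193/10000 ≈ 0.819300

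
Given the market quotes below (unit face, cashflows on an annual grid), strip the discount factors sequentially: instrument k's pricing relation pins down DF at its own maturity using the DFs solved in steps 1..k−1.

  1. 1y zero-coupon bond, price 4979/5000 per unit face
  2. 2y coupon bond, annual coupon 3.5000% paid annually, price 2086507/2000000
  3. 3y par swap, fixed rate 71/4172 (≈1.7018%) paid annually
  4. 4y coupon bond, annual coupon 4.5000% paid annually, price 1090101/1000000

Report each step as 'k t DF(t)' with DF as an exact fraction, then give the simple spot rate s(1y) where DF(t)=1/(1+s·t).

1 1 4979/5000
2 2 9743/10000
3 3 9503/10000
4 4 4587/5000
s(1y) = (1/(4979/5000) − 1)/(1) = 21/4979 ≈ 0.4218%

step 1 [1y] zero: DF = P = 4979/5000 ≈ 0.995800
step 2 [2y] bond c/1=7/200: DF=(2086507/2000000 − 7/200·(0.995800))/(1+7/200) = 9743/10000 ≈ 0.974300
step 3 [3y] swap r/1=71/4172: DF=(1 − 71/4172·(0.995800+0.974300))/(1+71/4172) = 9503/10000 ≈ 0.950300
step 4 [4y] bond c/1=9/200: DF=(1090101/1000000 − 9/200·(0.995800+0.974300+0.950300))/(1+9/200) = 4587/5000 ≈ 0.917400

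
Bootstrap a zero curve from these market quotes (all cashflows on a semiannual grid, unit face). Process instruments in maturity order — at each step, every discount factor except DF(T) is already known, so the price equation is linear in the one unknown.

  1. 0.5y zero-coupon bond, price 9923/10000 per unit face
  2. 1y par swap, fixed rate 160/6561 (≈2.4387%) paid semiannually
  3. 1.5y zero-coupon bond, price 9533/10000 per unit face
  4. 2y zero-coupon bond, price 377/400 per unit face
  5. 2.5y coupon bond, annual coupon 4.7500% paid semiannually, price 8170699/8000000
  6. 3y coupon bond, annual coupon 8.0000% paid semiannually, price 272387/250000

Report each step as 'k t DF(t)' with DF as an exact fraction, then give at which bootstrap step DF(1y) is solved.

1 1/2 9923/10000
2 1 122/125
3 3/2 9533/10000
4 2 377/400
5 5/2 227/250
6 3 8641/10000
DF(1y) is solved at step 2

step 1 [0.5y] zero: DF = P = 9923/10000 ≈ 0.992300
step 2 [1y] swap r/2=80/6561: DF=(1 − 80/6561·(0.992300))/(1+80/6561) = 122/125 ≈ 0.976000
step 3 [1.5y] zero: DF = P = 9533/10000 ≈ 0.953300
step 4 [2y] zero: DF = P = 377/400 ≈ 0.942500
step 5 [2.5y] bond c/2=19/800: DF=(8170699/8000000 − 19/800·(0.992300+0.976000+0.953300+0.942500))/(1+19/800) = 227/250 ≈ 0.908000
step 6 [3y] bond c/2=1/25: DF=(272387/250000 − 1/25·(0.992300+0.976000+0.953300+0.942500+0.908000))/(1+1/25) = 8641/10000 ≈ 0.864100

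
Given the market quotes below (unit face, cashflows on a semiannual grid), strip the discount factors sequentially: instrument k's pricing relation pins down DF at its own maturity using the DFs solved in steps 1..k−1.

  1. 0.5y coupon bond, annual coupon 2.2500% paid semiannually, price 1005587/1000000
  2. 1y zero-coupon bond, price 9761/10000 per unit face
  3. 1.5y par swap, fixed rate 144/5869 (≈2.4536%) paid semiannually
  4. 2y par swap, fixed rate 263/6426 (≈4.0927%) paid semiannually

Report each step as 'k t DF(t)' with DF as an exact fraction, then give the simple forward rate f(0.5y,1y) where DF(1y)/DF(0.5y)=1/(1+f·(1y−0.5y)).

step 1 [0.5y] bond c/2=9/800: DF=(1005587/1000000 − 9/800·(0))/(1+9/800) = 1243/1250 ≈ 0.994400
step 2 [1y] zero: DF = P = 9761/10000 ≈ 0.976100
step 3 [1.5y] swap r/2=72/5869: DF=(1 − 72/5869·(0.994400+0.976100))/(1+72/5869) = 241/250 ≈ 0.964000
step 4 [2y] swap r/2=263/12852: DF=(1 − 263/12852·(0.994400+0.976100+0.964000))/(1+263/12852) = 9211/10000 ≈ 0.921100

1 1/2 1243/1250
2 1 9761/10000
3 3/2 241/250
4 2 9211/10000
f(0.5y,1y) = ((1243/1250)/(9761/10000) − 1)/(1/2) = 366/9761 ≈ 3.7496%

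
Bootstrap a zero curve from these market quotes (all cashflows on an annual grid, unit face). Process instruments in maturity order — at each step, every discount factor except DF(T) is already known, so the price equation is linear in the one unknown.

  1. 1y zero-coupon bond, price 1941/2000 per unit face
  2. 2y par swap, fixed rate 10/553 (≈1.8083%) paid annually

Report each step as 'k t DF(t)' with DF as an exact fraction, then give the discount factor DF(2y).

step 1 [1y] zero: DF = P = 1941/2000 ≈ 0.970500
step 2 [2y] swap r/1=10/553: DF=(1 − 10/553·(0.970500))/(1+10/553) = 193/200 ≈ 0.965000

1 1 1941/2000
2 2 193/200
DF(2y) = 193/200 ≈ 0.965000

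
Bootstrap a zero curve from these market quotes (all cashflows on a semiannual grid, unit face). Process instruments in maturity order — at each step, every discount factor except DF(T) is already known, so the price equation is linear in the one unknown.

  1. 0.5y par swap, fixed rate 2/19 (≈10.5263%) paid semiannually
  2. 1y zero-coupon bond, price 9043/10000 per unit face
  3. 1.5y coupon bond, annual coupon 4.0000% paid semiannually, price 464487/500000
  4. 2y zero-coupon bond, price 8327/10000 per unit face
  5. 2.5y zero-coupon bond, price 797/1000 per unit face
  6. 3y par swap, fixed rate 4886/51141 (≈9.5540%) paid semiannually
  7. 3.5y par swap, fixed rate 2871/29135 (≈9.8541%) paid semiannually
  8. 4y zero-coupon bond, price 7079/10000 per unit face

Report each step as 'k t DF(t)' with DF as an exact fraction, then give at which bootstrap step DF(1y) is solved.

step 1 [0.5y] swap r/2=1/19: DF=(1 − 1/19·(0))/(1+1/19) = 19/20 ≈ 0.950000
step 2 [1y] zero: DF = P = 9043/10000 ≈ 0.904300
step 3 [1.5y] bond c/2=1/50: DF=(464487/500000 − 1/50·(0.950000+0.904300))/(1+1/50) = 1093/1250 ≈ 0.874400
step 4 [2y] zero: DF = P = 8327/10000 ≈ 0.832700
step 5 [2.5y] zero: DF = P = 797/1000 ≈ 0.797000
step 6 [3y] swap r/2=2443/51141: DF=(1 − 2443/51141·(0.950000+0.904300+0.874400+0.832700+0.797000))/(1+2443/51141) = 7557/10000 ≈ 0.755700
step 7 [3.5y] swap r/2=2871/58270: DF=(1 − 2871/58270·(0.950000+0.904300+0.874400+0.832700+0.797000+0.755700))/(1+2871/58270) = 7129/10000 ≈ 0.712900
step 8 [4y] zero: DF = P = 7079/10000 ≈ 0.707900

1 1/2 19/20
2 1 9043/10000
3 3/2 1093/1250
4 2 8327/10000
5 5/2 797/1000
6 3 7557/10000
7 7/2 7129/10000
8 4 7079/10000
DF(1y) is solved at step 2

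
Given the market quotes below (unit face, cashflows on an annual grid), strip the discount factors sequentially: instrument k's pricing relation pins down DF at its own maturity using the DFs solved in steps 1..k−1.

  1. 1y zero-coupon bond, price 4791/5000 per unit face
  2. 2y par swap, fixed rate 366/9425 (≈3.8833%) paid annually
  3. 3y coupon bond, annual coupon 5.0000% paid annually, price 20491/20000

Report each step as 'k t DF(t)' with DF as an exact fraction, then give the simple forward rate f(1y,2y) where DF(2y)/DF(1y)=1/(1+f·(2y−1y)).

step 1 [1y] zero: DF = P = 4791/5000 ≈ 0.958200
step 2 [2y] swap r/1=366/9425: DF=(1 − 366/9425·(0.958200))/(1+366/9425) = 2317/2500 ≈ 0.926800
step 3 [3y] bond c/1=1/20: DF=(20491/20000 − 1/20·(0.958200+0.926800))/(1+1/20) = 443/500 ≈ 0.886000

1 1 4791/5000
2 2 2317/2500
3 3 443/500
f(1y,2y) = ((4791/5000)/(2317/2500) − 1)/(1) = 157/4634 ≈ 3.3880%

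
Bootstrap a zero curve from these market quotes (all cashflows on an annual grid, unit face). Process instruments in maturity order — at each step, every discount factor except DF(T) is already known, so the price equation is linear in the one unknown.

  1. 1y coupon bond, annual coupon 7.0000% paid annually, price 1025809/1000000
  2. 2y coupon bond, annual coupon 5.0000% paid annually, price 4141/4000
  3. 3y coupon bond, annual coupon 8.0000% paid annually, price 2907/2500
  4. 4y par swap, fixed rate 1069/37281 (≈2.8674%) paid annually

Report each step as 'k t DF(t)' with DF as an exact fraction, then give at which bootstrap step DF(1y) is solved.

1 1 9587/10000
2 2 9403/10000
3 3 117/125
4 4 8931/10000
DF(1y) is solved at step 1

step 1 [1y] bond c/1=7/100: DF=(1025809/1000000 − 7/100·(0))/(1+7/100) = 9587/10000 ≈ 0.958700
step 2 [2y] bond c/1=1/20: DF=(4141/4000 − 1/20·(0.958700))/(1+1/20) = 9403/10000 ≈ 0.940300
step 3 [3y] bond c/1=2/25: DF=(2907/2500 − 2/25·(0.958700+0.940300))/(1+2/25) = 117/125 ≈ 0.936000
step 4 [4y] swap r/1=1069/37281: DF=(1 − 1069/37281·(0.958700+0.940300+0.936000))/(1+1069/37281) = 8931/10000 ≈ 0.893100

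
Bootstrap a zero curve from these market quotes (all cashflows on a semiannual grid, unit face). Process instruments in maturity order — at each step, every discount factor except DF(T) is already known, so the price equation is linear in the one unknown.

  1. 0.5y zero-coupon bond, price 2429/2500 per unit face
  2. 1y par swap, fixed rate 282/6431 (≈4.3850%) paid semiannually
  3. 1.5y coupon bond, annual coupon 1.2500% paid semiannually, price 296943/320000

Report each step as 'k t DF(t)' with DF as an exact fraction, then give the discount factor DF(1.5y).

1 1/2 2429/2500
2 1 9577/10000
3 3/2 4551/5000
DF(1.5y) = 4551/5000 ≈ 0.910200

step 1 [0.5y] zero: DF = P = 2429/2500 ≈ 0.971600
step 2 [1y] swap r/2=141/6431: DF=(1 − 141/6431·(0.971600))/(1+141/6431) = 9577/10000 ≈ 0.957700
step 3 [1.5y] bond c/2=1/160: DF=(296943/320000 − 1/160·(0.971600+0.957700))/(1+1/160) = 4551/5000 ≈ 0.910200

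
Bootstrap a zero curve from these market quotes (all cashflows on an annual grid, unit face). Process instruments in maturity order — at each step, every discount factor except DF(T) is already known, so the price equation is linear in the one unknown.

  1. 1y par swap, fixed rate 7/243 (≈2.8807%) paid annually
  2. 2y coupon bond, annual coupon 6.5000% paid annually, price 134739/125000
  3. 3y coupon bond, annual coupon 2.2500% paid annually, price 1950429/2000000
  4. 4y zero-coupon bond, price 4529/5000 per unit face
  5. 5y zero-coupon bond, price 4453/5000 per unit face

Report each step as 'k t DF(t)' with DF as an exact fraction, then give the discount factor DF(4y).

1 1 243/250
2 2 1191/1250
3 3 4557/5000
4 4 4529/5000
5 5 4453/5000
DF(4y) = 4529/5000 ≈ 0.905800

step 1 [1y] swap r/1=7/243: DF=(1 − 7/243·(0))/(1+7/243) = 243/250 ≈ 0.972000
step 2 [2y] bond c/1=13/200: DF=(134739/125000 − 13/200·(0.972000))/(1+13/200) = 1191/1250 ≈ 0.952800
step 3 [3y] bond c/1=9/400: DF=(1950429/2000000 − 9/400·(0.972000+0.952800))/(1+9/400) = 4557/5000 ≈ 0.911400
step 4 [4y] zero: DF = P = 4529/5000 ≈ 0.905800
step 5 [5y] zero: DF = P = 4453/5000 ≈ 0.890600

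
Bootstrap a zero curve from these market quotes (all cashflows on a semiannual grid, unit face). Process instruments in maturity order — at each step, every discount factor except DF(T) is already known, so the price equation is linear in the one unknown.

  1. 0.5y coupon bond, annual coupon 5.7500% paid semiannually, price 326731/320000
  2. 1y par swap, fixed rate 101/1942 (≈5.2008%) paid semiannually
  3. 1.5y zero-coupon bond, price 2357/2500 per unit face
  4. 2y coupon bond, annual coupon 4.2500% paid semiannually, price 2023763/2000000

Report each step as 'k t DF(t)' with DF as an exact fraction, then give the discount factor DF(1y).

step 1 [0.5y] bond c/2=23/800: DF=(326731/320000 − 23/800·(0))/(1+23/800) = 397/400 ≈ 0.992500
step 2 [1y] swap r/2=101/3884: DF=(1 − 101/3884·(0.992500))/(1+101/3884) = 1899/2000 ≈ 0.949500
step 3 [1.5y] zero: DF = P = 2357/2500 ≈ 0.942800
step 4 [2y] bond c/2=17/800: DF=(2023763/2000000 − 17/800·(0.992500+0.949500+0.942800))/(1+17/800) = 2327/2500 ≈ 0.930800

1 1/2 397/400
2 1 1899/2000
3 3/2 2357/2500
4 2 2327/2500
DF(1y) = 1899/2000 ≈ 0.949500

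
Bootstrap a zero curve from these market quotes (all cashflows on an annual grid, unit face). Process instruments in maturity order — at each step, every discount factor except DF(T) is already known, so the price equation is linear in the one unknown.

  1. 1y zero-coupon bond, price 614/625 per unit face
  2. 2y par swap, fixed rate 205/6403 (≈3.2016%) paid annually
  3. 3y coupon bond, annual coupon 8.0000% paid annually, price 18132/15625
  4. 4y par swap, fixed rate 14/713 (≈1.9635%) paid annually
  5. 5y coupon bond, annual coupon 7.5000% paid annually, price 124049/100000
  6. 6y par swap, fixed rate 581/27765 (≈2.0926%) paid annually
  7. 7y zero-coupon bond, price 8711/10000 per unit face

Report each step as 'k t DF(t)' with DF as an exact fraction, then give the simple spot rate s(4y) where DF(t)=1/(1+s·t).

1 1 614/625
2 2 1877/2000
3 3 4661/5000
4 4 4629/5000
5 5 8903/10000
6 6 4419/5000
7 7 8711/10000
s(4y) = (1/(4629/5000) − 1)/(4) = 371/18516 ≈ 2.0037%

step 1 [1y] zero: DF = P = 614/625 ≈ 0.982400
step 2 [2y] swap r/1=205/6403: DF=(1 − 205/6403·(0.982400))/(1+205/6403) = 1877/2000 ≈ 0.938500
step 3 [3y] bond c/1=2/25: DF=(18132/15625 − 2/25·(0.982400+0.938500))/(1+2/25) = 4661/5000 ≈ 0.932200
step 4 [4y] swap r/1=14/713: DF=(1 − 14/713·(0.982400+0.938500+0.932200))/(1+14/713) = 4629/5000 ≈ 0.925800
step 5 [5y] bond c/1=3/40: DF=(124049/100000 − 3/40·(0.982400+0.938500+0.932200+0.925800))/(1+3/40) = 8903/10000 ≈ 0.890300
step 6 [6y] swap r/1=581/27765: DF=(1 − 581/27765·(0.982400+0.938500+0.932200+0.925800+0.890300))/(1+581/27765) = 4419/5000 ≈ 0.883800
step 7 [7y] zero: DF = P = 8711/10000 ≈ 0.871100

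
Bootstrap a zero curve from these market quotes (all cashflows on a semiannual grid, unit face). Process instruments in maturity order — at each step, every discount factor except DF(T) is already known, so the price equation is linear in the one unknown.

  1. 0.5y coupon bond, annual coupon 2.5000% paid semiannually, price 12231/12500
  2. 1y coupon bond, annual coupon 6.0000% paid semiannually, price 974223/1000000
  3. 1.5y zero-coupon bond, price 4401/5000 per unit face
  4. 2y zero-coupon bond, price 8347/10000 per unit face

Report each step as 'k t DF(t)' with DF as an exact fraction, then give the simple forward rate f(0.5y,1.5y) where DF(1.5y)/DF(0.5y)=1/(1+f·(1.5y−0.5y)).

1 1/2 604/625
2 1 9177/10000
3 3/2 4401/5000
4 2 8347/10000
f(0.5y,1.5y) = ((604/625)/(4401/5000) − 1)/(1) = 431/4401 ≈ 9.7932%

step 1 [0.5y] bond c/2=1/80: DF=(12231/12500 − 1/80·(0))/(1+1/80) = 604/625 ≈ 0.966400
step 2 [1y] bond c/2=3/100: DF=(974223/1000000 − 3/100·(0.966400))/(1+3/100) = 9177/10000 ≈ 0.917700
step 3 [1.5y] zero: DF = P = 4401/5000 ≈ 0.880200
step 4 [2y] zero: DF = P = 8347/10000 ≈ 0.834700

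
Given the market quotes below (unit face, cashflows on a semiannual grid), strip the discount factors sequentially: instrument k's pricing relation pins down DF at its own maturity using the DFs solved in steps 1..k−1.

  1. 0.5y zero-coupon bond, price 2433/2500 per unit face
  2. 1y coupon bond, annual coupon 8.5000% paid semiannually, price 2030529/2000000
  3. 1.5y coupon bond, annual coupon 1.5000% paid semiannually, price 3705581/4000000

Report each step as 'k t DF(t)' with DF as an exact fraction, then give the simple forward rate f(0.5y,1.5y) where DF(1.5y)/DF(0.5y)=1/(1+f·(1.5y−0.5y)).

1 1/2 2433/2500
2 1 4671/5000
3 3/2 9053/10000
f(0.5y,1.5y) = ((2433/2500)/(9053/10000) − 1)/(1) = 679/9053 ≈ 7.5003%

step 1 [0.5y] zero: DF = P = 2433/2500 ≈ 0.973200
step 2 [1y] bond c/2=17/400: DF=(2030529/2000000 − 17/400·(0.973200))/(1+17/400) = 4671/5000 ≈ 0.934200
step 3 [1.5y] bond c/2=3/400: DF=(3705581/4000000 − 3/400·(0.973200+0.934200))/(1+3/400) = 9053/10000 ≈ 0.905300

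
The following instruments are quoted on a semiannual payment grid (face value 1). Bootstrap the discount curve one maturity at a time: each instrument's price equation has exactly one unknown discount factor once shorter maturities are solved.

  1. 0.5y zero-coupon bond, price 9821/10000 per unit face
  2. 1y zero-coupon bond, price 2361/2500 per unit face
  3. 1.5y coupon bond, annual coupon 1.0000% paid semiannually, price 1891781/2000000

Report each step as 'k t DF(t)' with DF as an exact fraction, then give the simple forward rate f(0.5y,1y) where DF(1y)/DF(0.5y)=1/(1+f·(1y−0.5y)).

step 1 [0.5y] zero: DF = P = 9821/10000 ≈ 0.982100
step 2 [1y] zero: DF = P = 2361/2500 ≈ 0.944400
step 3 [1.5y] bond c/2=1/200: DF=(1891781/2000000 − 1/200·(0.982100+0.944400))/(1+1/200) = 2329/2500 ≈ 0.931600

1 1/2 9821/10000
2 1 2361/2500
3 3/2 2329/2500
f(0.5y,1y) = ((9821/10000)/(2361/2500) − 1)/(1/2) = 377/4722 ≈ 7.9839%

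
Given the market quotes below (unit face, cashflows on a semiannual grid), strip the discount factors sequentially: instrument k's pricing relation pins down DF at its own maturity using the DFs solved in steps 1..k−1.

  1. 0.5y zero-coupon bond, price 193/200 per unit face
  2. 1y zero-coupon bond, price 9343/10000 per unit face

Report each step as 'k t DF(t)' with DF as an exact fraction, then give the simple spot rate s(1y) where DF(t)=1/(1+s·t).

step 1 [0.5y] zero: DF = P = 193/200 ≈ 0.965000
step 2 [1y] zero: DF = P = 9343/10000 ≈ 0.934300

1 1/2 193/200
2 1 9343/10000
s(1y) = (1/(9343/10000) − 1)/(1) = 657/9343 ≈ 7.0320%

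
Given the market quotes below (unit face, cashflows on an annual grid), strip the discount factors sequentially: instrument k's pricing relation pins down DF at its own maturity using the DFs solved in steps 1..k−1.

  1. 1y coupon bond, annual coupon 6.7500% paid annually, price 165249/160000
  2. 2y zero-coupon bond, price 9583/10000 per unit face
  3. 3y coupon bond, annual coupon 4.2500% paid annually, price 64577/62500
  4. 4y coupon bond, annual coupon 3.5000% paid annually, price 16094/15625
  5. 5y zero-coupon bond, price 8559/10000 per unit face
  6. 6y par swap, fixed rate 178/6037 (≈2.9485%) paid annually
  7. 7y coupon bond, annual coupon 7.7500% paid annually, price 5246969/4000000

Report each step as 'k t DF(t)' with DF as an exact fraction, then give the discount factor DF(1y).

step 1 [1y] bond c/1=27/400: DF=(165249/160000 − 27/400·(0))/(1+27/400) = 387/400 ≈ 0.967500
step 2 [2y] zero: DF = P = 9583/10000 ≈ 0.958300
step 3 [3y] bond c/1=17/400: DF=(64577/62500 − 17/400·(0.967500+0.958300))/(1+17/400) = 4563/5000 ≈ 0.912600
step 4 [4y] bond c/1=7/200: DF=(16094/15625 − 7/200·(0.967500+0.958300+0.912600))/(1+7/200) = 562/625 ≈ 0.899200
step 5 [5y] zero: DF = P = 8559/10000 ≈ 0.855900
step 6 [6y] swap r/1=178/6037: DF=(1 − 178/6037·(0.967500+0.958300+0.912600+0.899200+0.855900))/(1+178/6037) = 4199/5000 ≈ 0.839800
step 7 [7y] bond c/1=31/400: DF=(5246969/4000000 − 31/400·(0.967500+0.958300+0.912600+0.899200+0.855900+0.839800))/(1+31/400) = 4133/5000 ≈ 0.826600

1 1 387/400
2 2 9583/10000
3 3 4563/5000
4 4 562/625
5 5 8559/10000
6 6 4199/5000
7 7 4133/5000
DF(1y) = 387/400 ≈ 0.967500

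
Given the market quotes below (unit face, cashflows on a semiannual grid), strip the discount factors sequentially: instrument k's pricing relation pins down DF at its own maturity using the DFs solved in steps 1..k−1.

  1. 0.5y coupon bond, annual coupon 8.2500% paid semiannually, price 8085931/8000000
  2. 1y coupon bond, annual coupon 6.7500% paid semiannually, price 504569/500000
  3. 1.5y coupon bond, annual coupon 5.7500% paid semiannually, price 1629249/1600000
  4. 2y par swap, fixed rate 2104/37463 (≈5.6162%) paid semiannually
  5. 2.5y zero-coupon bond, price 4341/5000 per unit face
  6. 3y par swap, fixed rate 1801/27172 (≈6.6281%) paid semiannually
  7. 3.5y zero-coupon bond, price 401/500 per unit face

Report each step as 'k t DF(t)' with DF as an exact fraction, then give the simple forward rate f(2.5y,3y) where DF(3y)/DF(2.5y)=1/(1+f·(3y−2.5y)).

1 1/2 9707/10000
2 1 1889/2000
3 3/2 9363/10000
4 2 2237/2500
5 5/2 4341/5000
6 3 8199/10000
7 7/2 401/500
f(2.5y,3y) = ((4341/5000)/(8199/10000) − 1)/(1/2) = 322/2733 ≈ 11.7819%

step 1 [0.5y] bond c/2=33/800: DF=(8085931/8000000 − 33/800·(0))/(1+33/800) = 9707/10000 ≈ 0.970700
step 2 [1y] bond c/2=27/800: DF=(504569/500000 − 27/800·(0.970700))/(1+27/800) = 1889/2000 ≈ 0.944500
step 3 [1.5y] bond c/2=23/800: DF=(1629249/1600000 − 23/800·(0.970700+0.944500))/(1+23/800) = 9363/10000 ≈ 0.936300
step 4 [2y] swap r/2=1052/37463: DF=(1 − 1052/37463·(0.970700+0.944500+0.936300))/(1+1052/37463) = 2237/2500 ≈ 0.894800
step 5 [2.5y] zero: DF = P = 4341/5000 ≈ 0.868200
step 6 [3y] swap r/2=1801/54344: DF=(1 − 1801/54344·(0.970700+0.944500+0.936300+0.894800+0.868200))/(1+1801/54344) = 8199/10000 ≈ 0.819900
step 7 [3.5y] zero: DF = P = 401/500 ≈ 0.802000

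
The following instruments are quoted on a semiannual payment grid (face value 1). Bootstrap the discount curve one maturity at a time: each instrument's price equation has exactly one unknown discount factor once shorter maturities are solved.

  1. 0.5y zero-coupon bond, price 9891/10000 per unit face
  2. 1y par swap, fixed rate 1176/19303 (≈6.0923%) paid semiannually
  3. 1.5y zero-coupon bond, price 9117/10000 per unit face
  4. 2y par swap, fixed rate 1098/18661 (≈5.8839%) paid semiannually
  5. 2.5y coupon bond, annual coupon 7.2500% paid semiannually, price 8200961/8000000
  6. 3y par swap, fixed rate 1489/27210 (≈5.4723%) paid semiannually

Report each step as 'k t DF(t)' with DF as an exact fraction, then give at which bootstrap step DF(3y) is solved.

1 1/2 9891/10000
2 1 2353/2500
3 3/2 9117/10000
4 2 4451/5000
5 5/2 8587/10000
6 3 8511/10000
DF(3y) is solved at step 6

step 1 [0.5y] zero: DF = P = 9891/10000 ≈ 0.989100
step 2 [1y] swap r/2=588/19303: DF=(1 − 588/19303·(0.989100))/(1+588/19303) = 2353/2500 ≈ 0.941200
step 3 [1.5y] zero: DF = P = 9117/10000 ≈ 0.911700
step 4 [2y] swap r/2=549/18661: DF=(1 − 549/18661·(0.989100+0.941200+0.911700))/(1+549/18661) = 4451/5000 ≈ 0.890200
step 5 [2.5y] bond c/2=29/800: DF=(8200961/8000000 − 29/800·(0.989100+0.941200+0.911700+0.890200))/(1+29/800) = 8587/10000 ≈ 0.858700
step 6 [3y] swap r/2=1489/54420: DF=(1 − 1489/54420·(0.989100+0.941200+0.911700+0.890200+0.858700))/(1+1489/54420) = 8511/10000 ≈ 0.851100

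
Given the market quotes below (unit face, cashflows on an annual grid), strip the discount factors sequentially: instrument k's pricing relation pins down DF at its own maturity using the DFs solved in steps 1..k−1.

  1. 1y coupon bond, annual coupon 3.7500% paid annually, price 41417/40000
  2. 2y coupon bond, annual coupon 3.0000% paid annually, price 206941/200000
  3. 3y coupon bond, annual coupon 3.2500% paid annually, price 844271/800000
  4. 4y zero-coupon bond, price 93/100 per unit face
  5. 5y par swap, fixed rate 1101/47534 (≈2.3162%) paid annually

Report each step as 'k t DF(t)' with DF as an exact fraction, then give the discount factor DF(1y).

step 1 [1y] bond c/1=3/80: DF=(41417/40000 − 3/80·(0))/(1+3/80) = 499/500 ≈ 0.998000
step 2 [2y] bond c/1=3/100: DF=(206941/200000 − 3/100·(0.998000))/(1+3/100) = 1951/2000 ≈ 0.975500
step 3 [3y] bond c/1=13/400: DF=(844271/800000 − 13/400·(0.998000+0.975500))/(1+13/400) = 24/25 ≈ 0.960000
step 4 [4y] zero: DF = P = 93/100 ≈ 0.930000
step 5 [5y] swap r/1=1101/47534: DF=(1 − 1101/47534·(0.998000+0.975500+0.960000+0.930000))/(1+1101/47534) = 8899/10000 ≈ 0.889900

1 1 499/500
2 2 1951/2000
3 3 24/25
4 4 93/100
5 5 8899/10000
DF(1y) = 499/500 ≈ 0.998000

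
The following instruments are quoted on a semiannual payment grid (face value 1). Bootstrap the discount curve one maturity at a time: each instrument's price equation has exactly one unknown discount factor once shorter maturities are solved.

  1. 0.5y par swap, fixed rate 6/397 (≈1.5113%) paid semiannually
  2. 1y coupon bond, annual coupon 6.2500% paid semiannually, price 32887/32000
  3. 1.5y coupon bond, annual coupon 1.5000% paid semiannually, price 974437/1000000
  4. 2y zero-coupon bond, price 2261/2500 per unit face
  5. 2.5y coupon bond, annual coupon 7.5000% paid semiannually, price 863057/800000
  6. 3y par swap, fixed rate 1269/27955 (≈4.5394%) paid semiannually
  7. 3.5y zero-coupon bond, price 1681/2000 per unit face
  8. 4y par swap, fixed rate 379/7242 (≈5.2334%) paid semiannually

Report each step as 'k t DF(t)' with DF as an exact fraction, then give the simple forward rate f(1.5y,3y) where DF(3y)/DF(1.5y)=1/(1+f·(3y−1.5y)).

1 1/2 397/400
2 1 1933/2000
3 3/2 4763/5000
4 2 2261/2500
5 5/2 9019/10000
6 3 8731/10000
7 7/2 1681/2000
8 4 1621/2000
f(1.5y,3y) = ((4763/5000)/(8731/10000) − 1)/(3/2) = 530/8731 ≈ 6.0703%

step 1 [0.5y] swap r/2=3/397: DF=(1 − 3/397·(0))/(1+3/397) = 397/400 ≈ 0.992500
step 2 [1y] bond c/2=1/32: DF=(32887/32000 − 1/32·(0.992500))/(1+1/32) = 1933/2000 ≈ 0.966500
step 3 [1.5y] bond c/2=3/400: DF=(974437/1000000 − 3/400·(0.992500+0.966500))/(1+3/400) = 4763/5000 ≈ 0.952600
step 4 [2y] zero: DF = P = 2261/2500 ≈ 0.904400
step 5 [2.5y] bond c/2=3/80: DF=(863057/800000 − 3/80·(0.992500+0.966500+0.952600+0.904400))/(1+3/80) = 9019/10000 ≈ 0.901900
step 6 [3y] swap r/2=1269/55910: DF=(1 − 1269/55910·(0.992500+0.966500+0.952600+0.904400+0.901900))/(1+1269/55910) = 8731/10000 ≈ 0.873100
step 7 [3.5y] zero: DF = P = 1681/2000 ≈ 0.840500
step 8 [4y] swap r/2=379/14484: DF=(1 − 379/14484·(0.992500+0.966500+0.952600+0.904400+0.901900+0.873100+0.840500))/(1+379/14484) = 1621/2000 ≈ 0.810500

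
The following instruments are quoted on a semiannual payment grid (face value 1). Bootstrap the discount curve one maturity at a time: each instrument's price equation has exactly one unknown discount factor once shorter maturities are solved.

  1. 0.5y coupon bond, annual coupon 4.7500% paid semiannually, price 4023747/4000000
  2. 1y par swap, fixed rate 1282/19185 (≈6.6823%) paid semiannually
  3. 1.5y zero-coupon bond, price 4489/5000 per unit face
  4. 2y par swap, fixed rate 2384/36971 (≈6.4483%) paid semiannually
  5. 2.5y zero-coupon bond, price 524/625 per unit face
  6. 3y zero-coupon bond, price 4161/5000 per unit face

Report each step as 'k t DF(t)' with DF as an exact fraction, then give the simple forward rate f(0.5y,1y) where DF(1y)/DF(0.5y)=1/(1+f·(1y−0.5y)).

step 1 [0.5y] bond c/2=19/800: DF=(4023747/4000000 − 19/800·(0))/(1+19/800) = 4913/5000 ≈ 0.982600
step 2 [1y] swap r/2=641/19185: DF=(1 − 641/19185·(0.982600))/(1+641/19185) = 9359/10000 ≈ 0.935900
step 3 [1.5y] zero: DF = P = 4489/5000 ≈ 0.897800
step 4 [2y] swap r/2=1192/36971: DF=(1 − 1192/36971·(0.982600+0.935900+0.897800))/(1+1192/36971) = 1101/1250 ≈ 0.880800
step 5 [2.5y] zero: DF = P = 524/625 ≈ 0.838400
step 6 [3y] zero: DF = P = 4161/5000 ≈ 0.832200

1 1/2 4913/5000
2 1 9359/10000
3 3/2 4489/5000
4 2 1101/1250
5 5/2 524/625
6 3 4161/5000
f(0.5y,1y) = ((4913/5000)/(9359/10000) − 1)/(1/2) = 934/9359 ≈ 9.9797%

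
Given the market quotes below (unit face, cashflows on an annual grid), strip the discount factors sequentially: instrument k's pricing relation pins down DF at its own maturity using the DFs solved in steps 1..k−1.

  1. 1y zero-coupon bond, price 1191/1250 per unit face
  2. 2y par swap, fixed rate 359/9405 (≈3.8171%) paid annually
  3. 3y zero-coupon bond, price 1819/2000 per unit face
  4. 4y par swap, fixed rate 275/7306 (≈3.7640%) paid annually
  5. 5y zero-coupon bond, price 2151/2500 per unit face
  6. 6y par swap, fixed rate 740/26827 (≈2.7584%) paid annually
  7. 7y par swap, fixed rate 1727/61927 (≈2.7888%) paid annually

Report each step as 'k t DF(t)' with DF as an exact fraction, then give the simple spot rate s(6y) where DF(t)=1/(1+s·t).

1 1 1191/1250
2 2 4641/5000
3 3 1819/2000
4 4 69/80
5 5 2151/2500
6 6 213/250
7 7 8273/10000
s(6y) = (1/(213/250) − 1)/(6) = 37/1278 ≈ 2.8951%

step 1 [1y] zero: DF = P = 1191/1250 ≈ 0.952800
step 2 [2y] swap r/1=359/9405: DF=(1 − 359/9405·(0.952800))/(1+359/9405) = 4641/5000 ≈ 0.928200
step 3 [3y] zero: DF = P = 1819/2000 ≈ 0.909500
step 4 [4y] swap r/1=275/7306: DF=(1 − 275/7306·(0.952800+0.928200+0.909500))/(1+275/7306) = 69/80 ≈ 0.862500
step 5 [5y] zero: DF = P = 2151/2500 ≈ 0.860400
step 6 [6y] swap r/1=740/26827: DF=(1 − 740/26827·(0.952800+0.928200+0.909500+0.862500+0.860400))/(1+740/26827) = 213/250 ≈ 0.852000
step 7 [7y] swap r/1=1727/61927: DF=(1 − 1727/61927·(0.952800+0.928200+0.909500+0.862500+0.860400+0.852000))/(1+1727/61927) = 8273/10000 ≈ 0.827300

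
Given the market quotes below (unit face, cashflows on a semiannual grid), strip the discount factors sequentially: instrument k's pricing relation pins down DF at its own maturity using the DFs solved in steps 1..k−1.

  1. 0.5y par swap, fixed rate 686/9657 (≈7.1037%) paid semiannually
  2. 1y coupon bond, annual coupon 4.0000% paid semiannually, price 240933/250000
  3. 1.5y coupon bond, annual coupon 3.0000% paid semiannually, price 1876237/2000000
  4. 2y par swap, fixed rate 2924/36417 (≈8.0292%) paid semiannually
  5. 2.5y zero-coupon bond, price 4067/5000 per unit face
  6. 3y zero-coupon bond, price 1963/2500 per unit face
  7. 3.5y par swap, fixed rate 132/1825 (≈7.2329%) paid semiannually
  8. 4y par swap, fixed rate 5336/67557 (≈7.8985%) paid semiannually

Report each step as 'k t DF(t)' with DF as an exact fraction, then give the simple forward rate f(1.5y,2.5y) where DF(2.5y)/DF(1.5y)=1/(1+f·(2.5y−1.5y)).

step 1 [0.5y] swap r/2=343/9657: DF=(1 − 343/9657·(0))/(1+343/9657) = 9657/10000 ≈ 0.965700
step 2 [1y] bond c/2=1/50: DF=(240933/250000 − 1/50·(0.965700))/(1+1/50) = 9259/10000 ≈ 0.925900
step 3 [1.5y] bond c/2=3/200: DF=(1876237/2000000 − 3/200·(0.965700+0.925900))/(1+3/200) = 8963/10000 ≈ 0.896300
step 4 [2y] swap r/2=1462/36417: DF=(1 − 1462/36417·(0.965700+0.925900+0.896300))/(1+1462/36417) = 4269/5000 ≈ 0.853800
step 5 [2.5y] zero: DF = P = 4067/5000 ≈ 0.813400
step 6 [3y] zero: DF = P = 1963/2500 ≈ 0.785200
step 7 [3.5y] swap r/2=66/1825: DF=(1 − 66/1825·(0.965700+0.925900+0.896300+0.853800+0.813400+0.785200))/(1+66/1825) = 3911/5000 ≈ 0.782200
step 8 [4y] swap r/2=2668/67557: DF=(1 − 2668/67557·(0.965700+0.925900+0.896300+0.853800+0.813400+0.785200+0.782200))/(1+2668/67557) = 1833/2500 ≈ 0.733200

1 1/2 9657/10000
2 1 9259/10000
3 3/2 8963/10000
4 2 4269/5000
5 5/2 4067/5000
6 3 1963/2500
7 7/2 3911/5000
8 4 1833/2500
f(1.5y,2.5y) = ((8963/10000)/(4067/5000) − 1)/(1) = 829/8134 ≈ 10.1918%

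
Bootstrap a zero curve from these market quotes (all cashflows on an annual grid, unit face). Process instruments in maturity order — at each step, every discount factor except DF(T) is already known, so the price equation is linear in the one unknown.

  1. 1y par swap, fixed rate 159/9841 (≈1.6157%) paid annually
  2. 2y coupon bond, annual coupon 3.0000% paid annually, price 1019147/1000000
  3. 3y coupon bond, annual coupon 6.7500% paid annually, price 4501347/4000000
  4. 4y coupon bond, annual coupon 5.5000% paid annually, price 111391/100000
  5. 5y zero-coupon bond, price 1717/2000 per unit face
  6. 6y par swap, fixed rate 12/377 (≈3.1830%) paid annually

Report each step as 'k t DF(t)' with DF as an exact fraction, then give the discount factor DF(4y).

step 1 [1y] swap r/1=159/9841: DF=(1 − 159/9841·(0))/(1+159/9841) = 9841/10000 ≈ 0.984100
step 2 [2y] bond c/1=3/100: DF=(1019147/1000000 − 3/100·(0.984100))/(1+3/100) = 1201/1250 ≈ 0.960800
step 3 [3y] bond c/1=27/400: DF=(4501347/4000000 − 27/400·(0.984100+0.960800))/(1+27/400) = 582/625 ≈ 0.931200
step 4 [4y] bond c/1=11/200: DF=(111391/100000 − 11/200·(0.984100+0.960800+0.931200))/(1+11/200) = 9059/10000 ≈ 0.905900
step 5 [5y] zero: DF = P = 1717/2000 ≈ 0.858500
step 6 [6y] swap r/1=12/377: DF=(1 − 12/377·(0.984100+0.960800+0.931200+0.905900+0.858500))/(1+12/377) = 413/500 ≈ 0.826000

1 1 9841/10000
2 2 1201/1250
3 3 582/625
4 4 9059/10000
5 5 1717/2000
6 6 413/500
DF(4y) = 9059/10000 ≈ 0.905900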